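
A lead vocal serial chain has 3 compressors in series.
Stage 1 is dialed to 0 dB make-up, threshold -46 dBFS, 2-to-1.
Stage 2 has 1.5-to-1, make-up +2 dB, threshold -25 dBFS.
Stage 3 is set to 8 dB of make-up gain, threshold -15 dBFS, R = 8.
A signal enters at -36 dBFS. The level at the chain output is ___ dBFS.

Stage 1: 10 dB above -46 dBFS, reduced 2:1 to 5 dB above → -41 dBFS.
Stage 2: -41 dBFS is at or below the -25 dBFS threshold — no compression; make-up brings it to -39 dBFS.
Stage 3: below threshold (-39 ≤ -15); passes unchanged; make-up brings it to -31 dBFS.

-31 dBFS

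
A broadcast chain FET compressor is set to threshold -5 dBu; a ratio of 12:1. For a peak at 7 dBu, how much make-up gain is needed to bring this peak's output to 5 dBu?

9 dB

Without make-up, output = threshold + overshoot/12 = -5 + 1 = -4 dBu.
Gap to target: 9 dB.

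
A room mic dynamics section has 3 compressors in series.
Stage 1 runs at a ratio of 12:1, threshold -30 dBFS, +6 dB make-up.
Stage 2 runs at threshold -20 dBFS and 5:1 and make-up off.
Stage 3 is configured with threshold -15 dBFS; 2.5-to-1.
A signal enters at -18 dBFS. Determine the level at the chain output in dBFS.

Stage 1: -18 dBFS is 12 dB over -30 dBFS; at 12:1 that becomes 1 dB over, giving -29 dBFS; +6 dB make-up → -23 dBFS.
Stage 2: -23 dBFS ≤ -20 dBFS, so stage 2 doesn't engage; output -23 dBFS.
Stage 3: below threshold (-23 ≤ -15); passes unchanged; output -23 dBFS.

-23 dBFS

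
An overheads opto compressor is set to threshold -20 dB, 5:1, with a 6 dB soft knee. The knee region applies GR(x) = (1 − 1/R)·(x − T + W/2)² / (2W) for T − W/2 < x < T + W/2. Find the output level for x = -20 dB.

x − T + W/2 = -20 − (-20) + 3 = 3.
GR = (1 − 1/5) × 3² / 12 = 0.8 × 9 / 12 = 0.6 dB.
Output = -20 − 0.6 = -20.6 dB.

-20.6 dB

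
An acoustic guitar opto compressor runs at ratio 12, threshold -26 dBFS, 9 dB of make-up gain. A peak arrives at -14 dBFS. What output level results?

Overshoot: -14 − (-26) = 12 dB.
12:1 compression reduces that to 12/12 = 1 dB over.
So the level is -26 + 1 = -25 dBFS; make-up adds 9 dB, giving -16 dBFS.

-16 dBFS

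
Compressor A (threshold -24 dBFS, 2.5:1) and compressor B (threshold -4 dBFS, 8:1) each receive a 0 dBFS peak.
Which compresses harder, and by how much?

A: overshoot 24 dB → output overshoot 9.6 dB → GR 14.4 dB.
B: overshoot 4 dB → output overshoot 0.5 dB → GR 3.5 dB.
A reduces 10.9 dB more.

A, by 10.9 dB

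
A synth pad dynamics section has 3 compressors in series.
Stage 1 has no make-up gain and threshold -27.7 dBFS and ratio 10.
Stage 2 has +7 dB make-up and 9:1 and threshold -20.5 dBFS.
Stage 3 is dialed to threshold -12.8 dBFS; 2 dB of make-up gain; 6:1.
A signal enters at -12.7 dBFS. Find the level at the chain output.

Stage 1: -12.7 dBFS is 15 dB over -27.7 dBFS; at 10:1 that becomes 1.5 dB over, giving -26.2 dBFS.
Stage 2: -26.2 dBFS ≤ -20.5 dBFS, so stage 2 doesn't engage; make-up brings it to -19.2 dBFS.
Stage 3: -19.2 dBFS ≤ -12.8 dBFS, so stage 3 doesn't engage; make-up brings it to -17.2 dBFS.

-17.2 dBFS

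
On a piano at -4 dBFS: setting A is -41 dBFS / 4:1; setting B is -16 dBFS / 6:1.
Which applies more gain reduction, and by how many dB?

A: overshoot 37 dB → output overshoot 9.25 dB → GR 27.75 dB.
B: overshoot 12 dB → output overshoot 2 dB → GR 10 dB.
A reduces 17.75 dB more.

A, by 17.75 dB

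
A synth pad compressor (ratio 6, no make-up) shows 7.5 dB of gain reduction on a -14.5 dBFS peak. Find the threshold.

Input is 9 dB above T (since output overshoot × R = input overshoot: (-22 − T)·6 = -14.5 − T gives T = -23.5 dBFS).
Check: -23.5 + (-14.5 − (-23.5))/6 = -23.5 + 1.5 = -22 dBFS. ✓

-23.5 dBFS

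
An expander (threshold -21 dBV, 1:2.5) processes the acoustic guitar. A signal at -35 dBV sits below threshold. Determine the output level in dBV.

-56 dBV

Below threshold, a 1:2.5 expander applies gain = (2.5−1)×(T − x) of attenuation.
(2.5−1) × 14 = 21 dB, so output = -35 − 21 = -56 dBV.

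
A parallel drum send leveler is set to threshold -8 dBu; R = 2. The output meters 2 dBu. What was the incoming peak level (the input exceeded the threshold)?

Post-compression overshoot = 2 − (-8) = 10 dB.
Undo the ratio: input overshoot = 10 × 2 = 20 dB, giving input = 12 dBu.

12 dBu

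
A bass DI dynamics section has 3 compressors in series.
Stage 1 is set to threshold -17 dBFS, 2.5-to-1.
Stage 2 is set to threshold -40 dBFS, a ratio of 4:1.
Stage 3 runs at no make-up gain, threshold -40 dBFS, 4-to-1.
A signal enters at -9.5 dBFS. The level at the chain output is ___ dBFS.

Stage 1: overshoot 7.5 dB → 7.5/2.5 = 3 dB → -14 dBFS.
Stage 2: overshoot 26 dB → 26/4 = 6.5 dB → -33.5 dBFS.
Stage 3: -33.5 dBFS is 6.5 dB over -40 dBFS; at 4:1 that becomes 1.625 dB over, giving -38.375 dBFS.

-38.375 dBFS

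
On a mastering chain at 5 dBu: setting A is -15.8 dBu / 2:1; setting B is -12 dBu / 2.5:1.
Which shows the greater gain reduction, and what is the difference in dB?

A, by 0.2 dB

A: 20.8 dB over, compressed to 10.4 dB over, so 10.4 dB of GR.
B: 17 dB over, compressed to 6.8 dB over, so 10.2 dB of GR.
Difference: 0.2 dB in favour of A.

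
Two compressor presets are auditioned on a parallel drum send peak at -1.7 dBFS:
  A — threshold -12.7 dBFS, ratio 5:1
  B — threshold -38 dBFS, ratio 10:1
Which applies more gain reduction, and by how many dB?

B, by 23.87 dB

A: 11 dB over, compressed to 2.2 dB over, so 8.8 dB of GR.
B: 36.3 dB over, compressed to 3.63 dB over, so 32.67 dB of GR.
Difference: 23.87 dB in favour of B.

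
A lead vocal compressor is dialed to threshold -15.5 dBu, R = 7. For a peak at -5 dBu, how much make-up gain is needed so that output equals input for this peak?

Without make-up, output = threshold + overshoot/7 = -15.5 + 1.5 = -14 dBu.
Gap to target: 9 dB.

9 dB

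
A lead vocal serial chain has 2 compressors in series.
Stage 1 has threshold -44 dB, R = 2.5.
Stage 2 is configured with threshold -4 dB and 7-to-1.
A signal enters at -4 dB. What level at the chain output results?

-28 dB

Stage 1: 40 dB above -44 dB, reduced 2.5:1 to 16 dB above → -28 dB.
Stage 2: -28 dB ≤ -4 dB, so stage 2 doesn't engage; output -28 dB.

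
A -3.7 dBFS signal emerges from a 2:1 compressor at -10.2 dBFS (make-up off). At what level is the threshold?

-16.7 dBFS

Gain reduction = -3.7 − (-10.2) = 6.5 dB; output overshoot = GR / (R − 1) = 6.5 / 1 = 6.5 dB.
Threshold = output − output overshoot = -10.2 − 6.5 = -16.7 dBFS.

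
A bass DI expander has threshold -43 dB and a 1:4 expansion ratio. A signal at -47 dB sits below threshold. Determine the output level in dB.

Undershoot = (-43) − (-47) = 4 dB.
At 1:4, that expands to 16 dB under threshold.
Output = -43 − 16 = -59 dB.

-59 dB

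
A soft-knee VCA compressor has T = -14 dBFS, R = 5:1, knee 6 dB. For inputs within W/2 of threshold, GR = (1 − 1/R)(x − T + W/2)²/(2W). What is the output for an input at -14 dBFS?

-14.6 dBFS

x − T + W/2 = -14 − (-14) + 3 = 3.
GR = (1 − 1/5) × 3² / 12 = 0.8 × 9 / 12 = 0.6 dB.
Output = -14 − 0.6 = -14.6 dBFS.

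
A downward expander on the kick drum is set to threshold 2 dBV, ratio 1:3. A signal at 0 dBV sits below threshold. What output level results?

Below threshold, a 1:3 expander applies gain = (3−1)×(T − x) of attenuation.
(3−1) × 2 = 4 dB, so output = 0 − 4 = -4 dBV.

-4 dBV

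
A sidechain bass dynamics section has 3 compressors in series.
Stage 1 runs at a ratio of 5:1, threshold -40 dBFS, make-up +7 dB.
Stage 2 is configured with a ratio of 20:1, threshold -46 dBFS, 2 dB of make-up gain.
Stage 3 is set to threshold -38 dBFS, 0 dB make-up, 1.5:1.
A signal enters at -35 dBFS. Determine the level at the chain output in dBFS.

Stage 1: -35 dBFS is 5 dB over -40 dBFS; at 5:1 that becomes 1 dB over, giving -39 dBFS; +7 dB make-up → -32 dBFS.
Stage 2: -32 dBFS is 14 dB over -46 dBFS; at 20:1 that becomes 0.7 dB over, giving -45.3 dBFS; +2 dB make-up → -43.3 dBFS.
Stage 3: -43.3 dBFS ≤ -38 dBFS, so stage 3 doesn't engage; output -43.3 dBFS.

-43.3 dBFS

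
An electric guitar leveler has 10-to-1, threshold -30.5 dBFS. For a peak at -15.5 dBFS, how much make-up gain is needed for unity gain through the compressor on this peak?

Without make-up, output = threshold + overshoot/10 = -30.5 + 1.5 = -29 dBFS.
Gap to target: 13.5 dB.

13.5 dB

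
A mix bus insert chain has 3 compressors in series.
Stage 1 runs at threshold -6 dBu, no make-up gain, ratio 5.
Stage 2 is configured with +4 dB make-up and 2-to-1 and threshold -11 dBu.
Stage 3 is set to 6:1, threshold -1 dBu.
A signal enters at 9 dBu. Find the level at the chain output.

Stage 1: 9 dBu is 15 dB over -6 dBu; at 5:1 that becomes 3 dB over, giving -3 dBu.
Stage 2: 8 dB above -11 dBu, reduced 2:1 to 4 dB above → -7 dBu; +4 dB make-up → -3 dBu.
Stage 3: below threshold (-3 ≤ -1); passes unchanged; output -3 dBu.

-3 dBu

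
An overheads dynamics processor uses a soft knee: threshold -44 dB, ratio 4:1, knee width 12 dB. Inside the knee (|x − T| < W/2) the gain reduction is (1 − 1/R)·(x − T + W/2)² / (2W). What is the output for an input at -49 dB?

-49.03125 dB

x − T + W/2 = -49 − (-44) + 6 = 1.
GR = (1 − 1/4) × 1² / 24 = 0.75 × 1 / 24 = 0.03125 dB.
Output = -49 − 0.03125 = -49.03125 dB.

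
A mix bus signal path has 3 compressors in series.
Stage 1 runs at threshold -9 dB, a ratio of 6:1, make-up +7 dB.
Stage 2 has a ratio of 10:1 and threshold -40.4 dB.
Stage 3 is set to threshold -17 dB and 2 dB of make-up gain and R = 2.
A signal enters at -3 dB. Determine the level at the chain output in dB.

-34.46 dB

Stage 1: -3 dB is 6 dB over -9 dB; at 6:1 that becomes 1 dB over, giving -8 dB; +7 dB make-up → -1 dB.
Stage 2: 39.4 dB above -40.4 dB, reduced 10:1 to 3.94 dB above → -36.46 dB.
Stage 3: -36.46 dB ≤ -17 dB, so stage 3 doesn't engage; make-up brings it to -34.46 dB.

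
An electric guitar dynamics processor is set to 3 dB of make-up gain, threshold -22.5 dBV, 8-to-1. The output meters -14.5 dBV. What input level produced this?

Stripping the +3 dB make-up gives -17.5 dBV at the gain stage.
The compressed level sits -17.5 − (-22.5) = 5 dB over threshold.
Undo the ratio: input overshoot = 5 × 8 = 40 dB, giving input = 17.5 dBV.

17.5 dBV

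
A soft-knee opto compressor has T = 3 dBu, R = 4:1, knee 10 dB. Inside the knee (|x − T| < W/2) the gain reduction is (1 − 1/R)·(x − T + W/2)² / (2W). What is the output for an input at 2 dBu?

1.4 dBu

x − T + W/2 = 2 − 3 + 5 = 4.
GR = (1 − 1/4) × 4² / 20 = 0.75 × 16 / 20 = 0.6 dB.
Output = 2 − 0.6 = 1.4 dBu.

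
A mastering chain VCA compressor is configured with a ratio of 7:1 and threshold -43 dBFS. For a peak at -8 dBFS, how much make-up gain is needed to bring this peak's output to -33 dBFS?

Overshoot 35 dB → 35/7 = 5 dB after compression, so the compressed level is -43 + 5 = -38 dBFS.
Make-up = target − compressed = -33 − (-38) = 5 dB.

5 dB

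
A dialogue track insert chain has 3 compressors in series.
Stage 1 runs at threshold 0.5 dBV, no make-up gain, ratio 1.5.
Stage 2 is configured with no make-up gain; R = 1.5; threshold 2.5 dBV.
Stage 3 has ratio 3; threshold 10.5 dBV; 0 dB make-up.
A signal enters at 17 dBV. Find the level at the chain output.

8.5 dBV

Stage 1: 17 dBV is 16.5 dB over 0.5 dBV; at 1.5:1 that becomes 11 dB over, giving 11.5 dBV.
Stage 2: overshoot 9 dB → 9/1.5 = 6 dB → 8.5 dBV.
Stage 3: 8.5 dBV is at or below the 10.5 dBV threshold — no compression; output 8.5 dBV.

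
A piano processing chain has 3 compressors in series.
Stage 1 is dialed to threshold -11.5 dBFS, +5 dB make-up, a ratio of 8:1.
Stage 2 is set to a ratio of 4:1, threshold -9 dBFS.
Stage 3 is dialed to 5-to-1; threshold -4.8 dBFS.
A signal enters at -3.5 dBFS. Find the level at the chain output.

-8.125 dBFS

Stage 1: -3.5 dBFS is 8 dB over -11.5 dBFS; at 8:1 that becomes 1 dB over, giving -10.5 dBFS; +5 dB make-up → -5.5 dBFS.
Stage 2: -5.5 dBFS is 3.5 dB over -9 dBFS; at 4:1 that becomes 0.875 dB over, giving -8.125 dBFS.
Stage 3: below threshold (-8.125 ≤ -4.8); passes unchanged; output -8.125 dBFS.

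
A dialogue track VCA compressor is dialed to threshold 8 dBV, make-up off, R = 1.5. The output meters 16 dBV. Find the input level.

The compressed level sits 16 − 8 = 8 dB over threshold.
Before 1.5:1 compression the overshoot was 8 × 1.5 = 12 dB, so input = 8 + 12 = 20 dBV.

20 dBV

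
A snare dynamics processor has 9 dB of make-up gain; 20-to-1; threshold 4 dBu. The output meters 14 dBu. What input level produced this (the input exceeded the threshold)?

Remove make-up: 14 − 9 = 5 dBu.
The compressed level sits 5 − 4 = 1 dB over threshold.
Undo the ratio: input overshoot = 1 × 20 = 20 dB, giving input = 24 dBu.

24 dBu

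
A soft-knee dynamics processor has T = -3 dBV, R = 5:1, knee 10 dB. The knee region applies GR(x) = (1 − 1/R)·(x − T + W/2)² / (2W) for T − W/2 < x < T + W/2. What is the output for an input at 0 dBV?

x − T + W/2 = 0 − (-3) + 5 = 8.
GR = (1 − 1/5) × 8² / 20 = 0.8 × 64 / 20 = 2.56 dB.
Output = 0 − 2.56 = -2.56 dBV.

-2.56 dBV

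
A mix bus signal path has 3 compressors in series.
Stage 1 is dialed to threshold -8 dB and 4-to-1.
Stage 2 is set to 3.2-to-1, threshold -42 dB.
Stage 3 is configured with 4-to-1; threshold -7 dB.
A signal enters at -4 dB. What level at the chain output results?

-31.0625 dB

Stage 1: -4 dB is 4 dB over -8 dB; at 4:1 that becomes 1 dB over, giving -7 dB.
Stage 2: -7 dB is 35 dB over -42 dB; at 3.2:1 that becomes 10.9375 dB over, giving -31.0625 dB.
Stage 3: -31.0625 dB ≤ -7 dB, so stage 3 doesn't engage; output -31.0625 dB.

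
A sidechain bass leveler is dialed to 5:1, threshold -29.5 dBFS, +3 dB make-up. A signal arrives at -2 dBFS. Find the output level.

-21 dBFS

Overshoot: -2 − (-29.5) = 27.5 dB.
The 27.5 dB excess becomes 5.5 dB after 5:1 reduction.
That puts the output at -24 dBFS; make-up adds 3 dB, giving -21 dBFS.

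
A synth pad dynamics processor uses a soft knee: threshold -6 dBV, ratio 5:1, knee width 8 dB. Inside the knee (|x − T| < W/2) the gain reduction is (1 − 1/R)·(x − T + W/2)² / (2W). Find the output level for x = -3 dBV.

x − T + W/2 = -3 − (-6) + 4 = 7.
GR = (1 − 1/5) × 7² / 16 = 0.8 × 49 / 16 = 2.45 dB.
Output = -3 − 2.45 = -5.45 dBV.

-5.45 dBV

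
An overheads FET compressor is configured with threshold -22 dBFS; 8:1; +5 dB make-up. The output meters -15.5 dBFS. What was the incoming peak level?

Before make-up, the level was -15.5 − 5 = -20.5 dBFS.
That's 1.5 dB above the -22 dBFS threshold.
Input overshoot = R × output overshoot = 12 dB → input = -22 + 12 = -10 dBFS.

-10 dBFS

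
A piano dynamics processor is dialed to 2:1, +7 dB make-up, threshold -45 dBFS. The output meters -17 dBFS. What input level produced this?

-3 dBFS

Before make-up, the level was -17 − 7 = -24 dBFS.
The compressed level sits -24 − (-45) = 21 dB over threshold.
Undo the ratio: input overshoot = 21 × 2 = 42 dB, giving input = -3 dBFS.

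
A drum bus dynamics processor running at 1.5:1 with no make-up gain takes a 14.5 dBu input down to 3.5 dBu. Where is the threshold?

-18.5 dBu

Input is 33 dB above T (since output overshoot × R = input overshoot: (3.5 − T)·1.5 = 14.5 − T gives T = -18.5 dBu).
Check: -18.5 + (14.5 − (-18.5))/1.5 = -18.5 + 22 = 3.5 dBu. ✓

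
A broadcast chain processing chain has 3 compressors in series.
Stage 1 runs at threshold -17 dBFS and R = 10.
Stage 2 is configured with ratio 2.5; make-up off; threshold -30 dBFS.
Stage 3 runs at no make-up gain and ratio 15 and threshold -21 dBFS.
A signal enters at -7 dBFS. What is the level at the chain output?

-24.4 dBFS

Stage 1: overshoot 10 dB → 10/10 = 1 dB → -16 dBFS.
Stage 2: overshoot 14 dB → 14/2.5 = 5.6 dB → -24.4 dBFS.
Stage 3: -24.4 dBFS ≤ -21 dBFS, so stage 3 doesn't engage; output -24.4 dBFS.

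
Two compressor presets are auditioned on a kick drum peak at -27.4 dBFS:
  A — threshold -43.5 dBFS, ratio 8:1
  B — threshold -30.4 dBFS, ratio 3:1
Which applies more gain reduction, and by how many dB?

A, by 12.0875 dB

A: overshoot 16.1 dB → output overshoot 2.0125 dB → GR 14.0875 dB.
B: overshoot 3 dB → output overshoot 1 dB → GR 2 dB.
Difference: 12.0875 dB in favour of A.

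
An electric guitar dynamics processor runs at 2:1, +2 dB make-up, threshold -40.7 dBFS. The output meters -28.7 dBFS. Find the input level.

Stripping the +2 dB make-up gives -30.7 dBFS at the gain stage.
That's 10 dB above the -40.7 dBFS threshold.
Undo the ratio: input overshoot = 10 × 2 = 20 dB, giving input = -20.7 dBFS.

-20.7 dBFS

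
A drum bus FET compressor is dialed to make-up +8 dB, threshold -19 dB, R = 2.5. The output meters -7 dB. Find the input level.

-9 dB

Stripping the +8 dB make-up gives -15 dB at the gain stage.
Post-compression overshoot = -15 − (-19) = 4 dB.
Input overshoot = R × output overshoot = 10 dB → input = -19 + 10 = -9 dB.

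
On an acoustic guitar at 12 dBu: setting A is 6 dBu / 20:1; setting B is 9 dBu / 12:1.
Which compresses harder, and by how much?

A: GR = 6 − 6/20 = 5.7 dB.
B: GR = 3 − 3/12 = 2.75 dB.
Difference: 2.95 dB in favour of A.

A, by 2.95 dB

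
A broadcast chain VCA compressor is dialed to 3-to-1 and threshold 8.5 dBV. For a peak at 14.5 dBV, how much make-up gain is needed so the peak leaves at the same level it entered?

4 dB

Overshoot 6 dB → 6/3 = 2 dB after compression, so the compressed level is 8.5 + 2 = 10.5 dBV.
Make-up = target − compressed = 14.5 − 10.5 = 4 dB.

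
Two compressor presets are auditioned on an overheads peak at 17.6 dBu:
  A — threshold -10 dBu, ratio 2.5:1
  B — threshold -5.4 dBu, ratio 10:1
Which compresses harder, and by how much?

B, by 4.14 dB

A: GR = 27.6 − 27.6/2.5 = 16.56 dB.
B: GR = 23 − 23/10 = 20.7 dB.
B reduces 4.14 dB more.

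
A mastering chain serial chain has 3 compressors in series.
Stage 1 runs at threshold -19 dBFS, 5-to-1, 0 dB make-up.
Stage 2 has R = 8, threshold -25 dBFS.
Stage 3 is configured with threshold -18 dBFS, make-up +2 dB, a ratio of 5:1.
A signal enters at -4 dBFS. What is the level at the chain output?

Stage 1: -4 dBFS is 15 dB over -19 dBFS; at 5:1 that becomes 3 dB over, giving -16 dBFS.
Stage 2: 9 dB above -25 dBFS, reduced 8:1 to 1.125 dB above → -23.875 dBFS.
Stage 3: below threshold (-23.875 ≤ -18); passes unchanged; make-up brings it to -21.875 dBFS.

-21.875 dBFS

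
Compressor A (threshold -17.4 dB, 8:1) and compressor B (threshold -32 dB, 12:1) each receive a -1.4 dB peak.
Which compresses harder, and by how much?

B, by 14.05 dB

A: 16 dB over, compressed to 2 dB over, so 14 dB of GR.
B: 30.6 dB over, compressed to 2.55 dB over, so 28.05 dB of GR.
Difference: 14.05 dB in favour of B.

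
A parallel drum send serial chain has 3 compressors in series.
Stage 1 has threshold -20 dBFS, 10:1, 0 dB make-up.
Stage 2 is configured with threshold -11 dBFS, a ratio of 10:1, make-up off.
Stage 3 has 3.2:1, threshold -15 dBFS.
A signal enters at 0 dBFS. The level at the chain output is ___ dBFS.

Stage 1: 0 dBFS is 20 dB over -20 dBFS; at 10:1 that becomes 2 dB over, giving -18 dBFS.
Stage 2: -18 dBFS is at or below the -11 dBFS threshold — no compression; output -18 dBFS.
Stage 3: below threshold (-18 ≤ -15); passes unchanged; output -18 dBFS.

-18 dBFS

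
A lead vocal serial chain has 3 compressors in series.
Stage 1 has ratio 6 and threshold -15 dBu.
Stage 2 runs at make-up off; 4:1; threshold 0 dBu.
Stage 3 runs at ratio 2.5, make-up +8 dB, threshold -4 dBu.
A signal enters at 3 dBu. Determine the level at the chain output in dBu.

Stage 1: 3 dBu is 18 dB over -15 dBu; at 6:1 that becomes 3 dB over, giving -12 dBu.
Stage 2: -12 dBu is at or below the 0 dBu threshold — no compression; output -12 dBu.
Stage 3: below threshold (-12 ≤ -4); passes unchanged; make-up brings it to -4 dBu.

-4 dBu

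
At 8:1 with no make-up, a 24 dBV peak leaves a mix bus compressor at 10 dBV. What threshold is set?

8 dBV

Let T be the threshold. Output overshoot = (input overshoot)/R, so 10 − T = (24 − T)/8.
8·(10 − T) = 24 − T → 7·T = 80 − 24 = 56.
T = 56/7 = 8 dBV.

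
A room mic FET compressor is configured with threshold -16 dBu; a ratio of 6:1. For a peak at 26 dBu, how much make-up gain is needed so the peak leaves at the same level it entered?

Overshoot 42 dB → 42/6 = 7 dB after compression, so the compressed level is -16 + 7 = -9 dBu.
Make-up = target − compressed = 26 − (-9) = 35 dB.

35 dB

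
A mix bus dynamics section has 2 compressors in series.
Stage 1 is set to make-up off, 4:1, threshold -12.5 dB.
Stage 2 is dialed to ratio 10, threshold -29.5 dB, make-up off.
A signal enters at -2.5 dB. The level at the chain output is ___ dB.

Stage 1: overshoot 10 dB → 10/4 = 2.5 dB → -10 dB.
Stage 2: 19.5 dB above -29.5 dB, reduced 10:1 to 1.95 dB above → -27.55 dB.

-27.55 dB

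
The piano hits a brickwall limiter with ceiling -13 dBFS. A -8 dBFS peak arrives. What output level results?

-13 dBFS

A brickwall limiter is an ∞:1 compressor: any input above the ceiling is clamped to -13 dBFS.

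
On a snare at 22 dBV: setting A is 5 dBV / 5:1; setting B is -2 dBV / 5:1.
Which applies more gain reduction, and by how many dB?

B, by 5.6 dB

A: 17 dB over, compressed to 3.4 dB over, so 13.6 dB of GR.
B: 24 dB over, compressed to 4.8 dB over, so 19.2 dB of GR.
B reduces 5.6 dB more.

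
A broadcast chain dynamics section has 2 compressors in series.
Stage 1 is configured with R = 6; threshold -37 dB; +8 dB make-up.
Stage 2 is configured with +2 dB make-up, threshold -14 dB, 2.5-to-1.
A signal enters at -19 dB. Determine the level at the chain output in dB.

Stage 1: overshoot 18 dB → 18/6 = 3 dB → -34 dB; +8 dB make-up → -26 dB.
Stage 2: below threshold (-26 ≤ -14); passes unchanged; make-up brings it to -24 dB.

-24 dB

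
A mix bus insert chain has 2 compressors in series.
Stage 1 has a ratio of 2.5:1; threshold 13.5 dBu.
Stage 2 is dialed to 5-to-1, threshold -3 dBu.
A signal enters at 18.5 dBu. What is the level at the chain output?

0.7 dBu

Stage 1: overshoot 5 dB → 5/2.5 = 2 dB → 15.5 dBu.
Stage 2: 15.5 dBu is 18.5 dB over -3 dBu; at 5:1 that becomes 3.7 dB over, giving 0.7 dBu.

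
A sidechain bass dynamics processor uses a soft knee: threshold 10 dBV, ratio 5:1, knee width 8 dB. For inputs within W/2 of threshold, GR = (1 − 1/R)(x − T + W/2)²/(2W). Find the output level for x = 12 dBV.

10.2 dBV

x − T + W/2 = 12 − 10 + 4 = 6.
GR = (1 − 1/5) × 6² / 16 = 0.8 × 36 / 16 = 1.8 dB.
Output = 12 − 1.8 = 10.2 dBV.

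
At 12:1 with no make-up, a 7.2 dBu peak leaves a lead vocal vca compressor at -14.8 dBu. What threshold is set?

Let T be the threshold. Output overshoot = (input overshoot)/R, so -14.8 − T = (7.2 − T)/12.
12·(-14.8 − T) = 7.2 − T → 11·T = -177.6 − 7.2 = -184.8.
T = -184.8/11 = -16.8 dBu.

-16.8 dBu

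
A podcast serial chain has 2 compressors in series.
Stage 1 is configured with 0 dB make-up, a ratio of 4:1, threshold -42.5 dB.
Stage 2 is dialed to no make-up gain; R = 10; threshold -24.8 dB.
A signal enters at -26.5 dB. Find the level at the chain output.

Stage 1: 16 dB above -42.5 dB, reduced 4:1 to 4 dB above → -38.5 dB.
Stage 2: -38.5 dB is at or below the -24.8 dB threshold — no compression; output -38.5 dB.

-38.5 dB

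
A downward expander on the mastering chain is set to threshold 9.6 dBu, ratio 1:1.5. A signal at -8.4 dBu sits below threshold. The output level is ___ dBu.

Below threshold, a 1:1.5 expander applies gain = (1.5−1)×(T − x) of attenuation.
(1.5−1) × 18 = 9 dB, so output = -8.4 − 9 = -17.4 dBu.

-17.4 dBu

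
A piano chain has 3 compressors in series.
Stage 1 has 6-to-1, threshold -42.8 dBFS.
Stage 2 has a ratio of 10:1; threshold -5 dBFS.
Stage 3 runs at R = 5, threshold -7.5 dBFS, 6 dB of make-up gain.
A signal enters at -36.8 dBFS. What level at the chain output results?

-35.8 dBFS

Stage 1: 6 dB above -42.8 dBFS, reduced 6:1 to 1 dB above → -41.8 dBFS.
Stage 2: -41.8 dBFS ≤ -5 dBFS, so stage 2 doesn't engage; output -41.8 dBFS.
Stage 3: below threshold (-41.8 ≤ -7.5); passes unchanged; make-up brings it to -35.8 dBFS.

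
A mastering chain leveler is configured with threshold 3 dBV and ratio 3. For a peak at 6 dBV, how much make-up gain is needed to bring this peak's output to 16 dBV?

12 dB

The peak compresses to 3 + 3/3 = 4 dBV.
To reach 16 dBV requires 16 − 4 = 12 dB of make-up.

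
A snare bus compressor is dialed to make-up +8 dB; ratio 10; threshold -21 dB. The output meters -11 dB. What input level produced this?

Before make-up, the level was -11 − 8 = -19 dB.
The compressed level sits -19 − (-21) = 2 dB over threshold.
Input overshoot = R × output overshoot = 20 dB → input = -21 + 20 = -1 dB.

-1 dB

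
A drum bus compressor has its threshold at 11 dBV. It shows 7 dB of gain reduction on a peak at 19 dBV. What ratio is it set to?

8:1

Input overshoot = 19 − 11 = 8 dB.
Output overshoot = 8 − 7 = 1 dB.
Ratio = input overshoot / output overshoot = 8 / 1 = 8.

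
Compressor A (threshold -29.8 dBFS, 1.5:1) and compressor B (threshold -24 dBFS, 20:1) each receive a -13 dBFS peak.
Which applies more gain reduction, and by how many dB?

A: GR = 16.8 − 16.8/1.5 = 5.6 dB.
B: GR = 11 − 11/20 = 10.45 dB.
B reduces 4.85 dB more.

B, by 4.85 dB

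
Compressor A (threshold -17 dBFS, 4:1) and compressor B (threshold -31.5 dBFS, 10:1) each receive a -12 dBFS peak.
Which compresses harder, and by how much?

B, by 13.8 dB

A: GR = 5 − 5/4 = 3.75 dB.
B: GR = 19.5 − 19.5/10 = 17.55 dB.
Difference: 13.8 dB in favour of B.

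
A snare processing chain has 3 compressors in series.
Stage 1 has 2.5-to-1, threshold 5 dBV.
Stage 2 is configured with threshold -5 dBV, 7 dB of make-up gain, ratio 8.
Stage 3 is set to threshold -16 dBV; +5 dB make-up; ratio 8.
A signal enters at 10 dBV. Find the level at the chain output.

Stage 1: 10 dBV is 5 dB over 5 dBV; at 2.5:1 that becomes 2 dB over, giving 7 dBV.
Stage 2: 7 dBV is 12 dB over -5 dBV; at 8:1 that becomes 1.5 dB over, giving -3.5 dBV; +7 dB make-up → 3.5 dBV.
Stage 3: overshoot 19.5 dB → 19.5/8 = 2.4375 dB → -13.5625 dBV; +5 dB make-up → -8.5625 dBV.

-8.5625 dBV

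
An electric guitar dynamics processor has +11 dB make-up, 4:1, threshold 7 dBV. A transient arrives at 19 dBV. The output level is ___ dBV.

The input is 12 dB above the 7 dBV threshold.
4:1 compression reduces that to 12/4 = 3 dB over.
So the level is 7 + 3 = 10 dBV; make-up adds 11 dB, giving 21 dBV.

21 dBV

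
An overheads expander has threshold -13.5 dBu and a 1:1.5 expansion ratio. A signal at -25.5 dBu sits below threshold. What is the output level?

Below threshold, a 1:1.5 expander applies gain = (1.5−1)×(T − x) of attenuation.
(1.5−1) × 12 = 6 dB, so output = -25.5 − 6 = -31.5 dBu.

-31.5 dBu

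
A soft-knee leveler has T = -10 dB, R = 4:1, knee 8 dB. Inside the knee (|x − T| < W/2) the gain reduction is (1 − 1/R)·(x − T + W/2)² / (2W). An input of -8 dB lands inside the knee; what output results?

-9.6875 dB

x − T + W/2 = -8 − (-10) + 4 = 6.
GR = (1 − 1/4) × 6² / 16 = 0.75 × 36 / 16 = 1.6875 dB.
Output = -8 − 1.6875 = -9.6875 dB.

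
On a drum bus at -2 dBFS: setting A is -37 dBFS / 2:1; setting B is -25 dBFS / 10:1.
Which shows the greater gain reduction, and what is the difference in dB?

B, by 3.2 dB

A: 35 dB over, compressed to 17.5 dB over, so 17.5 dB of GR.
B: 23 dB over, compressed to 2.3 dB over, so 20.7 dB of GR.
B reduces 3.2 dB more.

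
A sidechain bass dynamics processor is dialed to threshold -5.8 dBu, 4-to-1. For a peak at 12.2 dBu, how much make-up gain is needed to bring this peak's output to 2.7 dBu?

4 dB

Overshoot 18 dB → 18/4 = 4.5 dB after compression, so the compressed level is -5.8 + 4.5 = -1.3 dBu.
Make-up = target − compressed = 2.7 − (-1.3) = 4 dB.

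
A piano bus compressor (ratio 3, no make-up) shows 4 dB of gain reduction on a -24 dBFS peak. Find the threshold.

Let T be the threshold. Output overshoot = (input overshoot)/R, so -28 − T = (-24 − T)/3.
3·(-28 − T) = -24 − T → 2·T = -84 − (-24) = -60.
T = -60/2 = -30 dBFS.

-30 dBFS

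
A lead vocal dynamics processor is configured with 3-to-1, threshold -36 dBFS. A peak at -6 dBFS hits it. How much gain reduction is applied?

The signal is 30 dB above threshold.
A 3:1 ratio leaves 10 dB of that excess.
Gain reduction = 30 − 10 = 20 dB.

20 dB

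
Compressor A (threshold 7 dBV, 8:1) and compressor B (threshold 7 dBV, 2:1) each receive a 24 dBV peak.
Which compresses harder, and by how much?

A: GR = 17 − 17/8 = 14.875 dB.
B: GR = 17 − 17/2 = 8.5 dB.
Difference: 6.375 dB in favour of A.

A, by 6.375 dB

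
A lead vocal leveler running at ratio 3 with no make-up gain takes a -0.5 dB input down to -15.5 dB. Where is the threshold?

Input is 22.5 dB above T (since output overshoot × R = input overshoot: (-15.5 − T)·3 = -0.5 − T gives T = -23 dB).
Check: -23 + (-0.5 − (-23))/3 = -23 + 7.5 = -15.5 dB. ✓

-23 dB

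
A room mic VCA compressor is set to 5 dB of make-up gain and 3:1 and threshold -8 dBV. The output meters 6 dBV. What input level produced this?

19 dBV

Stripping the +5 dB make-up gives 1 dBV at the gain stage.
Post-compression overshoot = 1 − (-8) = 9 dB.
Before 3:1 compression the overshoot was 9 × 3 = 27 dB, so input = -8 + 27 = 19 dBV.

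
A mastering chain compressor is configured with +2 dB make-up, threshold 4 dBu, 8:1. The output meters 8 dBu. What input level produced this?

20 dBu

Remove make-up: 8 − 2 = 6 dBu.
The compressed level sits 6 − 4 = 2 dB over threshold.
Undo the ratio: input overshoot = 2 × 8 = 16 dB, giving input = 20 dBu.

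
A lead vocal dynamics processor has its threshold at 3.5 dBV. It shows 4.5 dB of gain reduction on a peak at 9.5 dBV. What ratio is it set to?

4:1

Input overshoot = 9.5 − 3.5 = 6 dB.
Output overshoot = 6 − 4.5 = 1.5 dB.
Ratio = input overshoot / output overshoot = 6 / 1.5 = 4.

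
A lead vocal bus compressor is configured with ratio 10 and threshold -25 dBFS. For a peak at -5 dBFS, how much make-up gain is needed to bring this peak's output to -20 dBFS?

3 dB

Overshoot 20 dB → 20/10 = 2 dB after compression, so the compressed level is -25 + 2 = -23 dBFS.
Make-up = target − compressed = -20 − (-23) = 3 dB.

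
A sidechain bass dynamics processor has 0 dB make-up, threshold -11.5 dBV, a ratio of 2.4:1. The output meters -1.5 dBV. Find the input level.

That's 10 dB above the -11.5 dBV threshold.
Undo the ratio: input overshoot = 10 × 2.4 = 24 dB, giving input = 12.5 dBV.

12.5 dBV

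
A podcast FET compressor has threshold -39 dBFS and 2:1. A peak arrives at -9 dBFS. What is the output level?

Overshoot: -9 − (-39) = 30 dB.
The 30 dB excess becomes 15 dB after 2:1 reduction.
That puts the output at -24 dBFS.

-24 dBFS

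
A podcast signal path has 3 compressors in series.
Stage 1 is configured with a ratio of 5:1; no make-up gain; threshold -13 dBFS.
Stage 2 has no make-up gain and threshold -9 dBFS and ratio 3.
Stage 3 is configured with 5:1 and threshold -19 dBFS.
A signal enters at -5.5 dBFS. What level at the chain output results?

-17.5 dBFS

Stage 1: overshoot 7.5 dB → 7.5/5 = 1.5 dB → -11.5 dBFS.
Stage 2: below threshold (-11.5 ≤ -9); passes unchanged; output -11.5 dBFS.
Stage 3: -11.5 dBFS is 7.5 dB over -19 dBFS; at 5:1 that becomes 1.5 dB over, giving -17.5 dBFS.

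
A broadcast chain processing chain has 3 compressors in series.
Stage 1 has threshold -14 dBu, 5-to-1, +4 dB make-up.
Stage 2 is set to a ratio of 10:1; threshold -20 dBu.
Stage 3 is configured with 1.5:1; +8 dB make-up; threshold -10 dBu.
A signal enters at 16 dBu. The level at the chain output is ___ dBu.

Stage 1: 16 dBu is 30 dB over -14 dBu; at 5:1 that becomes 6 dB over, giving -8 dBu; +4 dB make-up → -4 dBu.
Stage 2: -4 dBu is 16 dB over -20 dBu; at 10:1 that becomes 1.6 dB over, giving -18.4 dBu.
Stage 3: -18.4 dBu is at or below the -10 dBu threshold — no compression; make-up brings it to -10.4 dBu.

-10.4 dBu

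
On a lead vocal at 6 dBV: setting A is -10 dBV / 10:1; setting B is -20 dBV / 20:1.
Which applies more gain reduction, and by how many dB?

A: 16 dB over, compressed to 1.6 dB over, so 14.4 dB of GR.
B: 26 dB over, compressed to 1.3 dB over, so 24.7 dB of GR.
B reduces 10.3 dB more.

B, by 10.3 dB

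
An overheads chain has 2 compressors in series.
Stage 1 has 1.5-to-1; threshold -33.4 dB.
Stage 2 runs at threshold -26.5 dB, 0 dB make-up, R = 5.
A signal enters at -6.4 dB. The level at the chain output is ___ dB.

-24.28 dB

Stage 1: 27 dB above -33.4 dB, reduced 1.5:1 to 18 dB above → -15.4 dB.
Stage 2: -15.4 dB is 11.1 dB over -26.5 dB; at 5:1 that becomes 2.22 dB over, giving -24.28 dB.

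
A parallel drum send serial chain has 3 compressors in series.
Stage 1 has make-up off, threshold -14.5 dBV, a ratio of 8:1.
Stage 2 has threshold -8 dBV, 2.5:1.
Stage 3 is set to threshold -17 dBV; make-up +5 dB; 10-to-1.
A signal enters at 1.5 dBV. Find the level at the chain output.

-11.55 dBV

Stage 1: 1.5 dBV is 16 dB over -14.5 dBV; at 8:1 that becomes 2 dB over, giving -12.5 dBV.
Stage 2: -12.5 dBV is at or below the -8 dBV threshold — no compression; output -12.5 dBV.
Stage 3: overshoot 4.5 dB → 4.5/10 = 0.45 dB → -16.55 dBV; +5 dB make-up → -11.55 dBV.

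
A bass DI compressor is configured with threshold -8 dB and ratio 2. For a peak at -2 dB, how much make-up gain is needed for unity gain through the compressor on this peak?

Overshoot 6 dB → 6/2 = 3 dB after compression, so the compressed level is -8 + 3 = -5 dB.
Make-up = target − compressed = -2 − (-5) = 3 dB.

3 dB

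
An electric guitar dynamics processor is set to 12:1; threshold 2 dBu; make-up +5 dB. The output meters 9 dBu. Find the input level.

Before make-up, the level was 9 − 5 = 4 dBu.
The compressed level sits 4 − 2 = 2 dB over threshold.
Before 12:1 compression the overshoot was 2 × 12 = 24 dB, so input = 2 + 24 = 26 dBu.

26 dBu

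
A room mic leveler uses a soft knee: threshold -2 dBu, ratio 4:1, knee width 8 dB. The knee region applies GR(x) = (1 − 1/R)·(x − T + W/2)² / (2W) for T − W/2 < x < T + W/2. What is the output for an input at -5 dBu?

x − T + W/2 = -5 − (-2) + 4 = 1.
GR = (1 − 1/4) × 1² / 16 = 0.75 × 1 / 16 = 0.046875 dB.
Output = -5 − 0.046875 = -5.046875 dBu.

-5.046875 dBu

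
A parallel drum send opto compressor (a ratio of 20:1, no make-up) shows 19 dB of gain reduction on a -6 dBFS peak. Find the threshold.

Gain reduction = -6 − (-25) = 19 dB; output overshoot = GR / (R − 1) = 19 / 19 = 1 dB.
Threshold = output − output overshoot = -25 − 1 = -26 dBFS.

-26 dBFS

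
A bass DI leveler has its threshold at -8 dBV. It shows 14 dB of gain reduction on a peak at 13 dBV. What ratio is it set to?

Input overshoot = 13 − (-8) = 21 dB.
Output overshoot = 21 − 14 = 7 dB.
Ratio = input overshoot / output overshoot = 21 / 7 = 3.

3:1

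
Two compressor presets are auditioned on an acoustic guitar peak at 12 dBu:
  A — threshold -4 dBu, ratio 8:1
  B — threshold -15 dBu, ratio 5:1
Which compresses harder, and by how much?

A: overshoot 16 dB → output overshoot 2 dB → GR 14 dB.
B: overshoot 27 dB → output overshoot 5.4 dB → GR 21.6 dB.
Difference: 7.6 dB in favour of B.

B, by 7.6 dB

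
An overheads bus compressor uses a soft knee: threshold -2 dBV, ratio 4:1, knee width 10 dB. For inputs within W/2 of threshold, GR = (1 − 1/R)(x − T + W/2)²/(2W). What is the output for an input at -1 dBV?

x − T + W/2 = -1 − (-2) + 5 = 6.
GR = (1 − 1/4) × 6² / 20 = 0.75 × 36 / 20 = 1.35 dB.
Output = -1 − 1.35 = -2.35 dBV.

-2.35 dBV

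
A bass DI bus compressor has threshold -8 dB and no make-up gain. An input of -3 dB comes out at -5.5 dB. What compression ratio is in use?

Input overshoot = -3 − (-8) = 5 dB; output overshoot = -5.5 − (-8) = 2.5 dB.
Ratio = 5 / 2.5 = 2.

2:1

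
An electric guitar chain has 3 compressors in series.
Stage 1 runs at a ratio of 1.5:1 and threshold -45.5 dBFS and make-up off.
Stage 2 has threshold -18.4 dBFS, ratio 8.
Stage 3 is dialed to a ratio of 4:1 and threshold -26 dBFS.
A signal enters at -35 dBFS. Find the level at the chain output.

-38.5 dBFS

Stage 1: 10.5 dB above -45.5 dBFS, reduced 1.5:1 to 7 dB above → -38.5 dBFS.
Stage 2: below threshold (-38.5 ≤ -18.4); passes unchanged; output -38.5 dBFS.
Stage 3: below threshold (-38.5 ≤ -26); passes unchanged; output -38.5 dBFS.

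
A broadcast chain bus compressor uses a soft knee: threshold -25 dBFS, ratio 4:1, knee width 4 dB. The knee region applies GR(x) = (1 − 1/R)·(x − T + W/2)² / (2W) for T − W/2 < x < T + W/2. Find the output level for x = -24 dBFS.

x − T + W/2 = -24 − (-25) + 2 = 3.
GR = (1 − 1/4) × 3² / 8 = 0.75 × 9 / 8 = 0.84375 dB.
Output = -24 − 0.84375 = -24.84375 dBFS.

-24.84375 dBFS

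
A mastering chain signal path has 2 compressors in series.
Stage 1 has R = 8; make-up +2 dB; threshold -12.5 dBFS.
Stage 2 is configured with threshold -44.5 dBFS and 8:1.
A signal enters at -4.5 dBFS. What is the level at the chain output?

Stage 1: overshoot 8 dB → 8/8 = 1 dB → -11.5 dBFS; +2 dB make-up → -9.5 dBFS.
Stage 2: -9.5 dBFS is 35 dB over -44.5 dBFS; at 8:1 that becomes 4.375 dB over, giving -40.125 dBFS.

-40.125 dBFS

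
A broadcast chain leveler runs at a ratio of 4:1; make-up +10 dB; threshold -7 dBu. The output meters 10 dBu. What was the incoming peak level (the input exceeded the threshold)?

Before make-up, the level was 10 − 10 = 0 dBu.
That's 7 dB above the -7 dBu threshold.
Before 4:1 compression the overshoot was 7 × 4 = 28 dB, so input = -7 + 28 = 21 dBu.

21 dBu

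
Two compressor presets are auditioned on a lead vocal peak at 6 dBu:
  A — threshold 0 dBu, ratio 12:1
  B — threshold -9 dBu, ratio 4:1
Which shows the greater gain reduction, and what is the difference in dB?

B, by 5.75 dB

A: 6 dB over, compressed to 0.5 dB over, so 5.5 dB of GR.
B: 15 dB over, compressed to 3.75 dB over, so 11.25 dB of GR.
Difference: 5.75 dB in favour of B.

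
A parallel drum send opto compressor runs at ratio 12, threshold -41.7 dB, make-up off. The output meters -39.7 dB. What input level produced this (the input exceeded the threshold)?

-17.7 dB

The compressed level sits -39.7 − (-41.7) = 2 dB over threshold.
Before 12:1 compression the overshoot was 2 × 12 = 24 dB, so input = -41.7 + 24 = -17.7 dB.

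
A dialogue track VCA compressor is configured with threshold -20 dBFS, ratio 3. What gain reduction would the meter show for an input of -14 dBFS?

Overshoot = -14 − (-20) = 6 dB.
After 3:1 compression the overshoot becomes 6/3 = 2 dB.
So the signal is attenuated by 6 − 2 = 4 dB.

4 dB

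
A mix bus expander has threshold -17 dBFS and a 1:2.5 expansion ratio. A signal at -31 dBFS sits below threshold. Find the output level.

-52 dBFS

Below threshold, a 1:2.5 expander applies gain = (2.5−1)×(T − x) of attenuation.
(2.5−1) × 14 = 21 dB, so output = -31 − 21 = -52 dBFS.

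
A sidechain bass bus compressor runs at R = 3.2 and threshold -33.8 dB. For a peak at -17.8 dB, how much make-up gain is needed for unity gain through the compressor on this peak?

11 dB

Overshoot 16 dB → 16/3.2 = 5 dB after compression, so the compressed level is -33.8 + 5 = -28.8 dB.
Make-up = target − compressed = -17.8 − (-28.8) = 11 dB.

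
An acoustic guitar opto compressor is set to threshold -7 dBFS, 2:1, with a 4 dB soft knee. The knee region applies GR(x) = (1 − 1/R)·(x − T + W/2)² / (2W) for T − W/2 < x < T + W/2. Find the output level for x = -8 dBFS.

x − T + W/2 = -8 − (-7) + 2 = 1.
GR = (1 − 1/2) × 1² / 8 = 0.5 × 1 / 8 = 0.0625 dB.
Output = -8 − 0.0625 = -8.0625 dBFS.

-8.0625 dBFS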